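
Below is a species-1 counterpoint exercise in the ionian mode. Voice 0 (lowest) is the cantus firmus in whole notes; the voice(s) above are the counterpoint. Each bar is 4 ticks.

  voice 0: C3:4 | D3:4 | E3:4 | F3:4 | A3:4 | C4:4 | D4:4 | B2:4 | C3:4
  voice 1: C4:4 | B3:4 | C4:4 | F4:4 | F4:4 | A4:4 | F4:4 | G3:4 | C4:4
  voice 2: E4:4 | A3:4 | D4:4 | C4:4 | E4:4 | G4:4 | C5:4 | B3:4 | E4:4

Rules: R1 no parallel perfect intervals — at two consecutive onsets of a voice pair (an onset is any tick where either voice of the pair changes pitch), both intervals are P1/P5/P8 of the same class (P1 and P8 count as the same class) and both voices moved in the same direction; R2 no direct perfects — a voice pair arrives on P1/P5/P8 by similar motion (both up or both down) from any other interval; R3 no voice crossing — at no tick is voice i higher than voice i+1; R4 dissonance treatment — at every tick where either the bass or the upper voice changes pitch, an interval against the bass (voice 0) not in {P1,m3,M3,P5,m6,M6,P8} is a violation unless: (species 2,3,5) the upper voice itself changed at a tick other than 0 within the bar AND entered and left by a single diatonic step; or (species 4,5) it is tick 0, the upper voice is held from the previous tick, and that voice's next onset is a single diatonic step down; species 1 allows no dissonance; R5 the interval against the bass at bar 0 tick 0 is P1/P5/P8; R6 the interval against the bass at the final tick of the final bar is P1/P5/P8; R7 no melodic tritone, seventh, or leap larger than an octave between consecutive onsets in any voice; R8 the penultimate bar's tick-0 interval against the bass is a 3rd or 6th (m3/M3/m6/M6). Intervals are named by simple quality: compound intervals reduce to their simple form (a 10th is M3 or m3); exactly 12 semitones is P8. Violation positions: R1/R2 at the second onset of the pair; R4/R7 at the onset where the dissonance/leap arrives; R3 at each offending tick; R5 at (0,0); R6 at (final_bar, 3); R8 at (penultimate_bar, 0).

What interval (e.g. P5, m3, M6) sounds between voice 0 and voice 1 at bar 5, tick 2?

voice 0=C4 voice 1=A4 -> M6

M6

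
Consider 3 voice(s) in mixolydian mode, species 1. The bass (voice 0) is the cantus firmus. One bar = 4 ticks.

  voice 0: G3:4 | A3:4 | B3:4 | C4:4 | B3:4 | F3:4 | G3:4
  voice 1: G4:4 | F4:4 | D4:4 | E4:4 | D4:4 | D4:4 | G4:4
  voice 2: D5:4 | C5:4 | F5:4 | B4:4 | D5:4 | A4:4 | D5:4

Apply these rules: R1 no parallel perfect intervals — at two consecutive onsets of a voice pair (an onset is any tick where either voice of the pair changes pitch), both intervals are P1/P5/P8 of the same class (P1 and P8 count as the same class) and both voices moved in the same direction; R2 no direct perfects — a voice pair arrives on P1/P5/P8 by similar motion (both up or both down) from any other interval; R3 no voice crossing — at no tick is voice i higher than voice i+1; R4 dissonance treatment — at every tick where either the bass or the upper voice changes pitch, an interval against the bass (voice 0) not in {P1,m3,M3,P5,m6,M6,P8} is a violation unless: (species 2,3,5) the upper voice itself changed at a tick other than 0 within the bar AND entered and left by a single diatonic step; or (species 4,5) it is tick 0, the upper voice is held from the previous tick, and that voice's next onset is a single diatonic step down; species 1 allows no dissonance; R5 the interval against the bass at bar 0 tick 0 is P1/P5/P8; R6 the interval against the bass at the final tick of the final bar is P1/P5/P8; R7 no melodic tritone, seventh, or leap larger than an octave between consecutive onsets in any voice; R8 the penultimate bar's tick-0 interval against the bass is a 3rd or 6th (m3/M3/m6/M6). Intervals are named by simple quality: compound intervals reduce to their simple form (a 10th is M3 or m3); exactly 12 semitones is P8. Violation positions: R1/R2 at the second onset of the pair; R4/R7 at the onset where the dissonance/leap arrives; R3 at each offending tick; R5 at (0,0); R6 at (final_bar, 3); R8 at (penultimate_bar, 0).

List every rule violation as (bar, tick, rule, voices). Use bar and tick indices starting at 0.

bar 0: v0=G3 v1=G4 v2=D5 downbeat P5
bar 1: v0=A3 v1=F4 v2=C5 downbeat m3
bar 2: v0=B3 v1=D4 v2=F5 downbeat TT
bar 3: v0=C4 v1=E4 v2=B4 downbeat M7
bar 4: v0=B3 v1=D4 v2=D5 downbeat m3
bar 5: v0=F3 v1=D4 v2=A4 downbeat M3
bar 6: v0=G3 v1=G4 v2=D5 downbeat P5
  -> R1 @ bar 1 tick 0 v(1, 2): G4/D5 P5 -> F4/C5 P5 similar
  -> R4 @ bar 2 tick 0 v(0, 2): B3/F5 TT untreated
  -> R4 @ bar 3 tick 0 v(0, 2): C4/B4 M7 untreated
  -> R7 @ bar 3 tick 0 v(2,): F5->B4 leap 6st
  -> R7 @ bar 5 tick 0 v(0,): B3->F3 leap 6st
  -> R1 @ bar 6 tick 0 v(1, 2): D4/A4 P5 -> G4/D5 P5 similar
  -> R2 @ bar 6 tick 0 v(0, 1): F3/D4 M6 -> G3/G4 P8 similar
  -> R2 @ bar 6 tick 0 v(0, 2): F3/A4 M3 -> G3/D5 P5 similar

(1, 0, R1, (1, 2))
(2, 0, R4, (0, 2))
(3, 0, R4, (0, 2))
(3, 0, R7, (2,))
(5, 0, R7, (0,))
(6, 0, R1, (1, 2))
(6, 0, R2, (0, 1))
(6, 0, R2, (0, 2))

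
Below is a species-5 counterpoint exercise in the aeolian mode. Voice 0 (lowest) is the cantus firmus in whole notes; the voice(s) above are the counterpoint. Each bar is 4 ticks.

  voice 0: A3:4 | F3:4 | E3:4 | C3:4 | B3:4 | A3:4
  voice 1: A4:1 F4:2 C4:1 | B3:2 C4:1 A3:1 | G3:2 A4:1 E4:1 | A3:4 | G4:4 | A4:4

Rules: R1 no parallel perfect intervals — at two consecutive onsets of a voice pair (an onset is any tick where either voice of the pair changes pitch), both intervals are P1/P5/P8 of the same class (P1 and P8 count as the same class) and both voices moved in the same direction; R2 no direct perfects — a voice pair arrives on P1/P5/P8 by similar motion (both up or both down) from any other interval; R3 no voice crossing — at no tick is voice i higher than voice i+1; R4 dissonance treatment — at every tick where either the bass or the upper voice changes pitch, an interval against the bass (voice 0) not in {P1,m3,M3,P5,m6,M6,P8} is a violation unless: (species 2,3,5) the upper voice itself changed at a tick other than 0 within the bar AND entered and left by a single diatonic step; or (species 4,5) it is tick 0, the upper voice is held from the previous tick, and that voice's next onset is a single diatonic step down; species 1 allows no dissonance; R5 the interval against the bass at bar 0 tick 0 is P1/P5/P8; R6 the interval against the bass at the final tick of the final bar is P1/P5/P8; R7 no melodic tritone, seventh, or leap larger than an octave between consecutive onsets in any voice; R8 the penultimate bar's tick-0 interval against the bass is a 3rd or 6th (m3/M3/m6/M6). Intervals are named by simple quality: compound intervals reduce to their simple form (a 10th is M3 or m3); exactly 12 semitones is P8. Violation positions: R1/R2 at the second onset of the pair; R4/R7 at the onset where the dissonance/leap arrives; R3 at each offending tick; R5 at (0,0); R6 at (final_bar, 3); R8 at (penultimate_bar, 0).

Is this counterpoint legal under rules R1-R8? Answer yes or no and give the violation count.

bar 0: v0=A3 v1=A4 (P8)
bar 1: v0=F3 v1=B3 (TT)
bar 2: v0=E3 v1=G3 (m3)
bar 3: v0=C3 v1=A3 (M6)
bar 4: v0=B3 v1=G4 (m6)
bar 5: v0=A3 v1=A4 (P8)
  R4 @ bar1.0: F3/B3 TT untreated
  R4 @ bar2.2: E3/A4 P4 untreated
  R7 @ bar2.2: G3->A4 leap 14st
  R7 @ bar4.0: C3->B3 leap 11st
  R7 @ bar4.0: A3->G4 leap 10st

No (5 violations)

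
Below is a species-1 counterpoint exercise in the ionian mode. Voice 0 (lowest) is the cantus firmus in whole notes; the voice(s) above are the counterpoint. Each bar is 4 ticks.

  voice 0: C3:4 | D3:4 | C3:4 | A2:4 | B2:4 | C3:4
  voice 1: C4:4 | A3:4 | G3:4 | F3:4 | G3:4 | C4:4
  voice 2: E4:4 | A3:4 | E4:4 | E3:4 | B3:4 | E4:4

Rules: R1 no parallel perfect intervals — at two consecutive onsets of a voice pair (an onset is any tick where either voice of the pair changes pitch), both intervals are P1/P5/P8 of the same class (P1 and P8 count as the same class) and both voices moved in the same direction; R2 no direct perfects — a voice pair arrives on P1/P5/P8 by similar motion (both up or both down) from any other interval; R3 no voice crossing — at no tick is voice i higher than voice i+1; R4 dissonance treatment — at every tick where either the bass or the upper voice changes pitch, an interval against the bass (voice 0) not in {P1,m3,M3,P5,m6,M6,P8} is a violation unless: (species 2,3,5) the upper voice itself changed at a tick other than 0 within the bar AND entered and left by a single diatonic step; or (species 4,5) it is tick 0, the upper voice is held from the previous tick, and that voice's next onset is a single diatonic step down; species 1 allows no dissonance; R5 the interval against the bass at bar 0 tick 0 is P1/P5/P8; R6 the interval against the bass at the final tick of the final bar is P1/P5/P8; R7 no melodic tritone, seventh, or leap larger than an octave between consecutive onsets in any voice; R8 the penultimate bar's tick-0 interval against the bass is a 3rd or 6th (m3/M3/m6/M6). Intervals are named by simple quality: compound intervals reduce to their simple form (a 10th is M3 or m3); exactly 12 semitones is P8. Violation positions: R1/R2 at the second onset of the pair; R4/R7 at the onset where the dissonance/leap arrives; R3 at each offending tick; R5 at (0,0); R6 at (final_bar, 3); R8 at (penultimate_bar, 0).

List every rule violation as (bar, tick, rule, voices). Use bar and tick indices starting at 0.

bar 0: v0=C3 v1=C4 v2=E4 downbeat M3
bar 1: v0=D3 v1=A3 v2=A3 downbeat P5
bar 2: v0=C3 v1=G3 v2=E4 downbeat M3
bar 3: v0=A2 v1=F3 v2=E3 downbeat P5
bar 4: v0=B2 v1=G3 v2=B3 downbeat P8
bar 5: v0=C3 v1=C4 v2=E4 downbeat M3
  -> R5 @ bar 0 tick 0 v(0, 2): opens on M3
  -> R2 @ bar 1 tick 0 v(1, 2): C4/E4 M3 -> A3/A3 P1 similar
  -> R1 @ bar 2 tick 0 v(0, 1): D3/A3 P5 -> C3/G3 P5 similar
  -> R2 @ bar 3 tick 0 v(0, 2): C3/E4 M3 -> A2/E3 P5 similar
  -> R3 @ bar 3 tick 0 v(1, 2): F3 above E3
  -> R3 @ bar 3 tick 1 v(1, 2): F3 above E3
  -> R3 @ bar 3 tick 2 v(1, 2): F3 above E3
  -> R3 @ bar 3 tick 3 v(1, 2): F3 above E3
  -> R2 @ bar 4 tick 0 v(0, 2): A2/E3 P5 -> B2/B3 P8 similar
  -> R8 @ bar 4 tick 0 v(0, 2): penult P8 not 3rd/6th
  -> R2 @ bar 5 tick 0 v(0, 1): B2/G3 m6 -> C3/C4 P8 similar
  -> R6 @ bar 5 tick 3 v(0, 2): closes on M3

(0, 0, R5, (0, 2))
(1, 0, R2, (1, 2))
(2, 0, R1, (0, 1))
(3, 0, R2, (0, 2))
(3, 0, R3, (1, 2))
(3, 1, R3, (1, 2))
(3, 2, R3, (1, 2))
(3, 3, R3, (1, 2))
(4, 0, R2, (0, 2))
(4, 0, R8, (0, 2))
(5, 0, R2, (0, 1))
(5, 3, R6, (0, 2))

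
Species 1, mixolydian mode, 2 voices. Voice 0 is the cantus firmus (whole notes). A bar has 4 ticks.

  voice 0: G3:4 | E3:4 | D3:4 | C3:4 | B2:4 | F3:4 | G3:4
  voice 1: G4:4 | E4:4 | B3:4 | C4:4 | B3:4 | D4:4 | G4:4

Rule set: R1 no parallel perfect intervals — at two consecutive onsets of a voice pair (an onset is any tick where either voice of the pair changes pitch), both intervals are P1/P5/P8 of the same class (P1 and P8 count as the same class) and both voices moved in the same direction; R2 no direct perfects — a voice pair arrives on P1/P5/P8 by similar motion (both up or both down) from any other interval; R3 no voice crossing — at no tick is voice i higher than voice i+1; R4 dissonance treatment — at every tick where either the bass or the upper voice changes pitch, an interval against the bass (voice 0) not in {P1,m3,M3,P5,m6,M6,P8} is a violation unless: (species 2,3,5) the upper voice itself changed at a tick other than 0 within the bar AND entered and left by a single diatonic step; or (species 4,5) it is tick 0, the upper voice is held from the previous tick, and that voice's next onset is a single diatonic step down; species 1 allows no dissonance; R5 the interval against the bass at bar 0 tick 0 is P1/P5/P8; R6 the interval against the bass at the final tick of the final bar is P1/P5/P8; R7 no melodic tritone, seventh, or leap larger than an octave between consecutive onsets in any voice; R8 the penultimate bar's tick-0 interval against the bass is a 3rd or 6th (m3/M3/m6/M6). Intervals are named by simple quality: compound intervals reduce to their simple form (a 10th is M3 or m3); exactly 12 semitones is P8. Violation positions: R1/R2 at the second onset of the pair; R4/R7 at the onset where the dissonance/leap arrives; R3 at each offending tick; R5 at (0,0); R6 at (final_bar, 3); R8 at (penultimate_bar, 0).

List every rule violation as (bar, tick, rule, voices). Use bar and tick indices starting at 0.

(1, 0, R1, (0, 1))
(4, 0, R1, (0, 1))
(5, 0, R7, (0,))
(6, 0, R2, (0, 1))

bar 0: v0=G3 v1=G4 downbeat P8
bar 1: v0=E3 v1=E4 downbeat P8
bar 2: v0=D3 v1=B3 downbeat M6
bar 3: v0=C3 v1=C4 downbeat P8
bar 4: v0=B2 v1=B3 downbeat P8
bar 5: v0=F3 v1=D4 downbeat M6
bar 6: v0=G3 v1=G4 downbeat P8
  -> R1 @ bar 1 tick 0 v(0, 1): G3/G4 P8 -> E3/E4 P8 similar
  -> R1 @ bar 4 tick 0 v(0, 1): C3/C4 P8 -> B2/B3 P8 similar
  -> R7 @ bar 5 tick 0 v(0,): B2->F3 leap 6st
  -> R2 @ bar 6 tick 0 v(0, 1): F3/D4 M6 -> G3/G4 P8 similar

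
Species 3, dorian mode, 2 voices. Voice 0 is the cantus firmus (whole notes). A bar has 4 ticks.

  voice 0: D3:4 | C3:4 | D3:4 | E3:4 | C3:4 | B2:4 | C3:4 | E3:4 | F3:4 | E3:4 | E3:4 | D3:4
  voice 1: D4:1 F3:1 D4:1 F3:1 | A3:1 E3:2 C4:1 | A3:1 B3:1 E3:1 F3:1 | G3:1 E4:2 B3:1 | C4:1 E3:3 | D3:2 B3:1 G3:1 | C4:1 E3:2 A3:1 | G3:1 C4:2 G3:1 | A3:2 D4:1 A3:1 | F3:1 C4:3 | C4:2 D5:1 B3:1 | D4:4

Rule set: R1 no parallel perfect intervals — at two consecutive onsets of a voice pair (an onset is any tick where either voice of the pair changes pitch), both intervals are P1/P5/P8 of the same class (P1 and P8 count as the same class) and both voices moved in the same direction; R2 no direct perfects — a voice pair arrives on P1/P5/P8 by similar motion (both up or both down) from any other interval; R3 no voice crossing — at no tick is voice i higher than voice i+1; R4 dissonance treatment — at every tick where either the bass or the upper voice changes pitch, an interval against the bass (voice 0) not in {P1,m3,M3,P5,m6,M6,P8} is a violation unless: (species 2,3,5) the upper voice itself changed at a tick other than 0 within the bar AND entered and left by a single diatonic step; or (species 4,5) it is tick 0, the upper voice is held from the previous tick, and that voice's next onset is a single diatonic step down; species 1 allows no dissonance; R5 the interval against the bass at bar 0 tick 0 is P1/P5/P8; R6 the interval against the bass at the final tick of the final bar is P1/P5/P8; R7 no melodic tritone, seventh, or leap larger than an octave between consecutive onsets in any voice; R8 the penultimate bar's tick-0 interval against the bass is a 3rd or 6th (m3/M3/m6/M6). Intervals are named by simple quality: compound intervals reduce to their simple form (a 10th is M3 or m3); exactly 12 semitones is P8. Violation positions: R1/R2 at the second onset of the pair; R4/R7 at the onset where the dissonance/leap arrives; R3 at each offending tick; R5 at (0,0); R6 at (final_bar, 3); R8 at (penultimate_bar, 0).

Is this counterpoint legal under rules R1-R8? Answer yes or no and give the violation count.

No (6 violations)

bar 0: v0=D3 v1=D4 (P8)
bar 1: v0=C3 v1=A3 (M6)
bar 2: v0=D3 v1=A3 (P5)
bar 3: v0=E3 v1=G3 (m3)
bar 4: v0=C3 v1=C4 (P8)
bar 5: v0=B2 v1=D3 (m3)
bar 6: v0=C3 v1=C4 (P8)
bar 7: v0=E3 v1=G3 (m3)
bar 8: v0=F3 v1=A3 (M3)
bar 9: v0=E3 v1=F3 (m2)
bar 10: v0=E3 v1=C4 (m6)
bar 11: v0=D3 v1=D4 (P8)
  R4 @ bar2.2: D3/E3 M2 untreated
  R2 @ bar6.0: B2/G3 m6 -> C3/C4 P8 similar
  R4 @ bar9.0: E3/F3 m2 untreated
  R4 @ bar10.2: E3/D5 m7 untreated
  R7 @ bar10.2: C4->D5 leap 14st
  R7 @ bar10.3: D5->B3 leap 15st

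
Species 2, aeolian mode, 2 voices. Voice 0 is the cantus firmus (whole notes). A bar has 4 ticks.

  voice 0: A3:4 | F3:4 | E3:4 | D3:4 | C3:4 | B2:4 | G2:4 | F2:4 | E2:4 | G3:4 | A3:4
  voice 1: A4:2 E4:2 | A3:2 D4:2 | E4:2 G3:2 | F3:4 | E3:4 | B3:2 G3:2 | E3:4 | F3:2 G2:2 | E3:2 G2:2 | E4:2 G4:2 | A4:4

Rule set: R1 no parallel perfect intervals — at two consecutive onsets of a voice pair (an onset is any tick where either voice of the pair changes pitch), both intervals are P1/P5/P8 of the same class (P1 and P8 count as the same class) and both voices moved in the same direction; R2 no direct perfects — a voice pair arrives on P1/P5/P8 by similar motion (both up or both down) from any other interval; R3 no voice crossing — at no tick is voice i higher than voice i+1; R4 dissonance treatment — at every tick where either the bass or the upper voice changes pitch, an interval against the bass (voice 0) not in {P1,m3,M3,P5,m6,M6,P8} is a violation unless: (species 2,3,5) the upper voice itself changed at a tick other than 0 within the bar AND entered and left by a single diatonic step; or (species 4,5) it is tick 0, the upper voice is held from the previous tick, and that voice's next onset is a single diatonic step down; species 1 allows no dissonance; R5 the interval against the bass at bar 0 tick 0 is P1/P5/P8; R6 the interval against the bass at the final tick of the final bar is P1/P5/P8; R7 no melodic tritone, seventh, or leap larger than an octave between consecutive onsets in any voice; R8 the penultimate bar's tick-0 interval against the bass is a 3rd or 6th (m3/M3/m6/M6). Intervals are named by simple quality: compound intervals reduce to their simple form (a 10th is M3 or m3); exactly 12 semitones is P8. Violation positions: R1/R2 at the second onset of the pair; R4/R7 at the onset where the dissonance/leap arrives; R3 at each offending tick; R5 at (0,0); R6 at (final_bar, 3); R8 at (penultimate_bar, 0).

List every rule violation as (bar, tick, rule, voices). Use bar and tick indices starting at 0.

(7, 2, R4, (0, 1))
(7, 2, R7, (1,))
(9, 0, R7, (0,))
(9, 0, R7, (1,))
(10, 0, R1, (0, 1))

bar 0: v0=A3 v1=A4 downbeat P8
bar 1: v0=F3 v1=A3 downbeat M3
bar 2: v0=E3 v1=E4 downbeat P8
bar 3: v0=D3 v1=F3 downbeat m3
bar 4: v0=C3 v1=E3 downbeat M3
bar 5: v0=B2 v1=B3 downbeat P8
bar 6: v0=G2 v1=E3 downbeat M6
bar 7: v0=F2 v1=F3 downbeat P8
bar 8: v0=E2 v1=E3 downbeat P8
bar 9: v0=G3 v1=E4 downbeat M6
bar 10: v0=A3 v1=A4 downbeat P8
  -> R4 @ bar 7 tick 2 v(0, 1): F2/G2 M2 untreated
  -> R7 @ bar 7 tick 2 v(1,): F3->G2 leap 10st
  -> R7 @ bar 9 tick 0 v(0,): E2->G3 leap 15st
  -> R7 @ bar 9 tick 0 v(1,): G2->E4 leap 21st
  -> R1 @ bar 10 tick 0 v(0, 1): G3/G4 P8 -> A3/A4 P8 similar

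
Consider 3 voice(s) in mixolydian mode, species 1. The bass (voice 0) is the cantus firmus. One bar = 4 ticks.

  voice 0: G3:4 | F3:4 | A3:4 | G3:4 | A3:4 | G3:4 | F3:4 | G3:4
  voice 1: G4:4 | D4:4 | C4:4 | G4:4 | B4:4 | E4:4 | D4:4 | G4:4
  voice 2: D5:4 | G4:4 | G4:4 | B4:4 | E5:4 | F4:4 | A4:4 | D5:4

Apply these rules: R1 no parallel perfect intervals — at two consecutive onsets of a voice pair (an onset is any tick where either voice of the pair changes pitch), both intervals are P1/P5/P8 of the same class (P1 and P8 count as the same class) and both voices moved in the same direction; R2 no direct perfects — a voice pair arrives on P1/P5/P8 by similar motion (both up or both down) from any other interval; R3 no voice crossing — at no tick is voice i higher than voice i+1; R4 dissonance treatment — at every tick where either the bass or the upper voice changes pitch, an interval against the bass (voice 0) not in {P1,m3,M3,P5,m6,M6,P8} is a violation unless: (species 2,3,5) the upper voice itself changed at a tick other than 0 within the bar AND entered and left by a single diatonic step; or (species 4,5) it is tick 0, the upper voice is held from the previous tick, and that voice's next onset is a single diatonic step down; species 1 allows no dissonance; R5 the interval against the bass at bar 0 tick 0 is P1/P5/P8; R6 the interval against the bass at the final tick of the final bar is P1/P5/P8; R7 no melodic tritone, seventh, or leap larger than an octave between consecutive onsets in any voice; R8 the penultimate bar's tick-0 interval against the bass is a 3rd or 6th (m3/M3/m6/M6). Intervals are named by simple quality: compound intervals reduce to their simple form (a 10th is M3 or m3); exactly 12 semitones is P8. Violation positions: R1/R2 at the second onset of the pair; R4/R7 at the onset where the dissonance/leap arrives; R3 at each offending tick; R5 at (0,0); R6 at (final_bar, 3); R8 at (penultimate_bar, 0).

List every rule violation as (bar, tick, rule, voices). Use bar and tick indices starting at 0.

bar 0: v0=G3 v1=G4 v2=D5 downbeat P5
bar 1: v0=F3 v1=D4 v2=G4 downbeat M2
bar 2: v0=A3 v1=C4 v2=G4 downbeat m7
bar 3: v0=G3 v1=G4 v2=B4 downbeat M3
bar 4: v0=A3 v1=B4 v2=E5 downbeat P5
bar 5: v0=G3 v1=E4 v2=F4 downbeat m7
bar 6: v0=F3 v1=D4 v2=A4 downbeat M3
bar 7: v0=G3 v1=G4 v2=D5 downbeat P5
  -> R4 @ bar 1 tick 0 v(0, 2): F3/G4 M2 untreated
  -> R4 @ bar 2 tick 0 v(0, 2): A3/G4 m7 untreated
  -> R2 @ bar 4 tick 0 v(0, 2): G3/B4 M3 -> A3/E5 P5 similar
  -> R4 @ bar 4 tick 0 v(0, 1): A3/B4 M2 untreated
  -> R4 @ bar 5 tick 0 v(0, 2): G3/F4 m7 untreated
  -> R7 @ bar 5 tick 0 v(2,): E5->F4 leap 11st
  -> R1 @ bar 7 tick 0 v(1, 2): D4/A4 P5 -> G4/D5 P5 similar
  -> R2 @ bar 7 tick 0 v(0, 1): F3/D4 M6 -> G3/G4 P8 similar
  -> R2 @ bar 7 tick 0 v(0, 2): F3/A4 M3 -> G3/D5 P5 similar

(1, 0, R4, (0, 2))
(2, 0, R4, (0, 2))
(4, 0, R2, (0, 2))
(4, 0, R4, (0, 1))
(5, 0, R4, (0, 2))
(5, 0, R7, (2,))
(7, 0, R1, (1, 2))
(7, 0, R2, (0, 1))
(7, 0, R2, (0, 2))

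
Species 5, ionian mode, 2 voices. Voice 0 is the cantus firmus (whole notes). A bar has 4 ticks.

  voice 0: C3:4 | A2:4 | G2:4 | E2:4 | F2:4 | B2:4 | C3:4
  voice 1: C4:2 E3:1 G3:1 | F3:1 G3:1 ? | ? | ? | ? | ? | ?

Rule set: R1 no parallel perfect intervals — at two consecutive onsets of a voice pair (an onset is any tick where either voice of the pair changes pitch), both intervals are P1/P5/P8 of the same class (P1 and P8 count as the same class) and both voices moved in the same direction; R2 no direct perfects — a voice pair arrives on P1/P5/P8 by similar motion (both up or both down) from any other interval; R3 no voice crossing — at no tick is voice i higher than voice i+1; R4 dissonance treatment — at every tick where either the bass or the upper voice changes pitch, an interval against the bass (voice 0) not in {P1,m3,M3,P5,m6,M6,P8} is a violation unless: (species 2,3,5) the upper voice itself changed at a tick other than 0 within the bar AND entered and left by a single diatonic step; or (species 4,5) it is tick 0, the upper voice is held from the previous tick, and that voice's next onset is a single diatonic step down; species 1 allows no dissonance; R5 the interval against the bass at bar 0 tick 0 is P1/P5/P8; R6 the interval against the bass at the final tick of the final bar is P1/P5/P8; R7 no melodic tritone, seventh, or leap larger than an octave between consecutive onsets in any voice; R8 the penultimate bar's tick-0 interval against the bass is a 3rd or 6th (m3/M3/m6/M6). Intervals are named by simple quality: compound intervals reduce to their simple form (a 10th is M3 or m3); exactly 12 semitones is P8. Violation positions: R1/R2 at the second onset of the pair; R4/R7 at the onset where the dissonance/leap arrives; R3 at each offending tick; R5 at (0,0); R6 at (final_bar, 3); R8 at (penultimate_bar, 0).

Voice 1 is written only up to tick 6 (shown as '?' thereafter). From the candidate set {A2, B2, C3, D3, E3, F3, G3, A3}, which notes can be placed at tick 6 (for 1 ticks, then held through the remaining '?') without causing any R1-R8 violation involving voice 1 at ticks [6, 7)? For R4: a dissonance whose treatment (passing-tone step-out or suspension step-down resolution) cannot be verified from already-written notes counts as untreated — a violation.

A2: violates R7
B2: violates R4
C3: legal
D3: violates R4
E3: legal
F3: legal
G3: legal
A3: legal

{A3, C3, E3, F3, G3}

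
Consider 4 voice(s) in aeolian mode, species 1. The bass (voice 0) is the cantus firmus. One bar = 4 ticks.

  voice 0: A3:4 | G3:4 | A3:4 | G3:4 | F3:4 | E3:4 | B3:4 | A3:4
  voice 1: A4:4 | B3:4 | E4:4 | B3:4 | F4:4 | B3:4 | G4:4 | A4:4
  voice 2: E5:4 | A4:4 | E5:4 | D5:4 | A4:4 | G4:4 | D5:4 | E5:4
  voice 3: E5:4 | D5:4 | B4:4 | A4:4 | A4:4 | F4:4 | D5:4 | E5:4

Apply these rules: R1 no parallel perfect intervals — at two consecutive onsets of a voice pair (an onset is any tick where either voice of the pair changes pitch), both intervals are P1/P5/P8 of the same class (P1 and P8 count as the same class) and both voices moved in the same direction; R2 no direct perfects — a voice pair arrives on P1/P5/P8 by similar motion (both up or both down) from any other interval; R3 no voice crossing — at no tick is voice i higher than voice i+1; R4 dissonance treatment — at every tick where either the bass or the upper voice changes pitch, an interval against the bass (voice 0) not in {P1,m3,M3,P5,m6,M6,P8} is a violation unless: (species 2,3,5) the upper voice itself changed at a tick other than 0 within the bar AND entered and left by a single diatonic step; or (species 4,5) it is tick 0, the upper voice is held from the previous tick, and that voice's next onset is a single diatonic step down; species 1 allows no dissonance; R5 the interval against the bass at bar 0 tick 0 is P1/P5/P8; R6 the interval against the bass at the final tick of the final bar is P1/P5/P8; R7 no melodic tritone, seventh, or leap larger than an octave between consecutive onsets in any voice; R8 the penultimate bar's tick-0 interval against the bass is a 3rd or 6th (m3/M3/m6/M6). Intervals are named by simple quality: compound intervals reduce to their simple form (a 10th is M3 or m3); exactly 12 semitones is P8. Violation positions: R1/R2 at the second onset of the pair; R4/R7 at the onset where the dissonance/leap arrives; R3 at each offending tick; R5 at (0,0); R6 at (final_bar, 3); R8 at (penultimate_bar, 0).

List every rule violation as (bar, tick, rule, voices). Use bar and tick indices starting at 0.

bar 0: v0=A3 v1=A4 v2=E5 v3=E5 downbeat P5
bar 1: v0=G3 v1=B3 v2=A4 v3=D5 downbeat P5
bar 2: v0=A3 v1=E4 v2=E5 v3=B4 downbeat M2
bar 3: v0=G3 v1=B3 v2=D5 v3=A4 downbeat M2
bar 4: v0=F3 v1=F4 v2=A4 v3=A4 downbeat M3
bar 5: v0=E3 v1=B3 v2=G4 v3=F4 downbeat m2
bar 6: v0=B3 v1=G4 v2=D5 v3=D5 downbeat m3
bar 7: v0=A3 v1=A4 v2=E5 v3=E5 downbeat P5
  -> R1 @ bar 1 tick 0 v(0, 3): A3/E5 P5 -> G3/D5 P5 similar
  -> R4 @ bar 1 tick 0 v(0, 2): G3/A4 M2 untreated
  -> R7 @ bar 1 tick 0 v(1,): A4->B3 leap 10st
  -> R2 @ bar 2 tick 0 v(0, 1): G3/B3 M3 -> A3/E4 P5 similar
  -> R2 @ bar 2 tick 0 v(0, 2): G3/A4 M2 -> A3/E5 P5 similar
  -> R2 @ bar 2 tick 0 v(1, 2): B3/A4 m7 -> E4/E5 P8 similar
  -> R3 @ bar 2 tick 0 v(2, 3): E5 above B4
  -> R4 @ bar 2 tick 0 v(0, 3): A3/B4 M2 untreated
  -> R3 @ bar 2 tick 1 v(2, 3): E5 above B4
  -> R3 @ bar 2 tick 2 v(2, 3): E5 above B4
  -> R3 @ bar 2 tick 3 v(2, 3): E5 above B4
  -> R1 @ bar 3 tick 0 v(0, 2): A3/E5 P5 -> G3/D5 P5 similar
  -> R3 @ bar 3 tick 0 v(2, 3): D5 above A4
  -> R4 @ bar 3 tick 0 v(0, 3): G3/A4 M2 untreated
  -> R3 @ bar 3 tick 1 v(2, 3): D5 above A4
  -> R3 @ bar 3 tick 2 v(2, 3): D5 above A4
  -> R3 @ bar 3 tick 3 v(2, 3): D5 above A4
  -> R7 @ bar 4 tick 0 v(1,): B3->F4 leap 6st
  -> R2 @ bar 5 tick 0 v(0, 1): F3/F4 P8 -> E3/B3 P5 similar
  -> R3 @ bar 5 tick 0 v(2, 3): G4 above F4
  -> R4 @ bar 5 tick 0 v(0, 3): E3/F4 m2 untreated
  -> R7 @ bar 5 tick 0 v(1,): F4->B3 leap 6st
  -> R3 @ bar 5 tick 1 v(2, 3): G4 above F4
  -> R3 @ bar 5 tick 2 v(2, 3): G4 above F4
  -> R3 @ bar 5 tick 3 v(2, 3): G4 above F4
  -> R2 @ bar 6 tick 0 v(1, 2): B3/G4 m6 -> G4/D5 P5 similar
  -> R2 @ bar 6 tick 0 v(1, 3): B3/F4 TT -> G4/D5 P5 similar
  -> R2 @ bar 6 tick 0 v(2, 3): G4/F4 M2 -> D5/D5 P1 similar
  -> R1 @ bar 7 tick 0 v(1, 2): G4/D5 P5 -> A4/E5 P5 similar
  -> R1 @ bar 7 tick 0 v(1, 3): G4/D5 P5 -> A4/E5 P5 similar
  -> R1 @ bar 7 tick 0 v(2, 3): D5/D5 P1 -> E5/E5 P1 similar

(1, 0, R1, (0, 3))
(1, 0, R4, (0, 2))
(1, 0, R7, (1,))
(2, 0, R2, (0, 1))
(2, 0, R2, (0, 2))
(2, 0, R2, (1, 2))
(2, 0, R3, (2, 3))
(2, 0, R4, (0, 3))
(2, 1, R3, (2, 3))
(2, 2, R3, (2, 3))
(2, 3, R3, (2, 3))
(3, 0, R1, (0, 2))
(3, 0, R3, (2, 3))
(3, 0, R4, (0, 3))
(3, 1, R3, (2, 3))
(3, 2, R3, (2, 3))
(3, 3, R3, (2, 3))
(4, 0, R7, (1,))
(5, 0, R2, (0, 1))
(5, 0, R3, (2, 3))
(5, 0, R4, (0, 3))
(5, 0, R7, (1,))
(5, 1, R3, (2, 3))
(5, 2, R3, (2, 3))
(5, 3, R3, (2, 3))
(6, 0, R2, (1, 2))
(6, 0, R2, (1, 3))
(6, 0, R2, (2, 3))
(7, 0, R1, (1, 2))
(7, 0, R1, (1, 3))
(7, 0, R1, (2, 3))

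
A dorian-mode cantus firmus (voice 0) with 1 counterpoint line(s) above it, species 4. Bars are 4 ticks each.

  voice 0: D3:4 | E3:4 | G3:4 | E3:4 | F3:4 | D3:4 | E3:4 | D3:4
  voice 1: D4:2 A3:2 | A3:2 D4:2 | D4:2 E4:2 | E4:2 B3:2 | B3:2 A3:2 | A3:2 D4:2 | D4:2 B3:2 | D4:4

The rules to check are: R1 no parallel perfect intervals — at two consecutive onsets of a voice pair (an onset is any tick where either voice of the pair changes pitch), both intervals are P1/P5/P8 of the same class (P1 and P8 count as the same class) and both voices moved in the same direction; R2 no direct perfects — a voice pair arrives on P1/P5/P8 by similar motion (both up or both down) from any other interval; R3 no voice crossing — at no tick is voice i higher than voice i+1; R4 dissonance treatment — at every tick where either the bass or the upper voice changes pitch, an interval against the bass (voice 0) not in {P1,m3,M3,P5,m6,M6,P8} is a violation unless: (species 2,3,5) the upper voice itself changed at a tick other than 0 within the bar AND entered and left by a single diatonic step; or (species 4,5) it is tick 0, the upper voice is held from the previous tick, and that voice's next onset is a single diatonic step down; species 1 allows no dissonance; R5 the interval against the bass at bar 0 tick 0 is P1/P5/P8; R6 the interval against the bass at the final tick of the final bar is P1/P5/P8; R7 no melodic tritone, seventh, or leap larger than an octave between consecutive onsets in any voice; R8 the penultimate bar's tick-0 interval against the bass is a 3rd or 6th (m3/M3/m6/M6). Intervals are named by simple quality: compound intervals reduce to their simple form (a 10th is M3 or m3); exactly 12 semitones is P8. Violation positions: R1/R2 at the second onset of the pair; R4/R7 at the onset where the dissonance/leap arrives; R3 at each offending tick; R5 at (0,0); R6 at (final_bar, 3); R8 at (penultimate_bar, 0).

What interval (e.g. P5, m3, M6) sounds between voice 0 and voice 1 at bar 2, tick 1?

P5

voice 0=G3 voice 1=D4 -> P5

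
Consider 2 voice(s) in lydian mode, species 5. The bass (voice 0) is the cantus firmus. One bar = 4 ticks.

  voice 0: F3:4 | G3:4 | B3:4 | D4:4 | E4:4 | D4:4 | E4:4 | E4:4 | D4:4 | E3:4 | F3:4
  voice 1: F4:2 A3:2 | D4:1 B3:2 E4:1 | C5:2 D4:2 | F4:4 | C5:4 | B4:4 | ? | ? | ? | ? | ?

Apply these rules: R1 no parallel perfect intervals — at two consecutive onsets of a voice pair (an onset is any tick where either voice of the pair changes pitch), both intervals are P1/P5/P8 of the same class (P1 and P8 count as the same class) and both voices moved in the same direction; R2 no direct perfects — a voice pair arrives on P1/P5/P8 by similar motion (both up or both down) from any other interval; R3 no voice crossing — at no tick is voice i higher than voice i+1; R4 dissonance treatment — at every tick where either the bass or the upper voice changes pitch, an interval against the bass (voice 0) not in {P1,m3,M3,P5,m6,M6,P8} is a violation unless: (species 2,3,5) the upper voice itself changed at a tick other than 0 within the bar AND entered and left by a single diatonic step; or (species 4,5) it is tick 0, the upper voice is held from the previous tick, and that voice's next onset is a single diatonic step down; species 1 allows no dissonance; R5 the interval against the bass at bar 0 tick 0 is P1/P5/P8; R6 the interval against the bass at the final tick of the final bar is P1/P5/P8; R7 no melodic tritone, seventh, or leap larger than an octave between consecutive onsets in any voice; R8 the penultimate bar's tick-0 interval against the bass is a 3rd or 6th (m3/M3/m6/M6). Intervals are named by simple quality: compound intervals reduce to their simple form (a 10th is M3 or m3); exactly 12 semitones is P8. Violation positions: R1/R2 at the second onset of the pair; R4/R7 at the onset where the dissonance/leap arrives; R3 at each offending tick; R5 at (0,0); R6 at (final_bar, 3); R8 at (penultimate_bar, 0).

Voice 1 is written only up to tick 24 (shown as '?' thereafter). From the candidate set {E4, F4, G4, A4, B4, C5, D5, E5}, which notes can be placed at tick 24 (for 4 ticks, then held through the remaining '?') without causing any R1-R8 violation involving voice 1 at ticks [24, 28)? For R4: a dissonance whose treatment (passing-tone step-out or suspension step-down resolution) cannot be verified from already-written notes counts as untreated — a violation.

{B4, C5, E4, G4}

E4: legal
F4: violates R4,R7
G4: legal
A4: violates R4
B4: legal
C5: legal
D5: violates R4
E5: violates R2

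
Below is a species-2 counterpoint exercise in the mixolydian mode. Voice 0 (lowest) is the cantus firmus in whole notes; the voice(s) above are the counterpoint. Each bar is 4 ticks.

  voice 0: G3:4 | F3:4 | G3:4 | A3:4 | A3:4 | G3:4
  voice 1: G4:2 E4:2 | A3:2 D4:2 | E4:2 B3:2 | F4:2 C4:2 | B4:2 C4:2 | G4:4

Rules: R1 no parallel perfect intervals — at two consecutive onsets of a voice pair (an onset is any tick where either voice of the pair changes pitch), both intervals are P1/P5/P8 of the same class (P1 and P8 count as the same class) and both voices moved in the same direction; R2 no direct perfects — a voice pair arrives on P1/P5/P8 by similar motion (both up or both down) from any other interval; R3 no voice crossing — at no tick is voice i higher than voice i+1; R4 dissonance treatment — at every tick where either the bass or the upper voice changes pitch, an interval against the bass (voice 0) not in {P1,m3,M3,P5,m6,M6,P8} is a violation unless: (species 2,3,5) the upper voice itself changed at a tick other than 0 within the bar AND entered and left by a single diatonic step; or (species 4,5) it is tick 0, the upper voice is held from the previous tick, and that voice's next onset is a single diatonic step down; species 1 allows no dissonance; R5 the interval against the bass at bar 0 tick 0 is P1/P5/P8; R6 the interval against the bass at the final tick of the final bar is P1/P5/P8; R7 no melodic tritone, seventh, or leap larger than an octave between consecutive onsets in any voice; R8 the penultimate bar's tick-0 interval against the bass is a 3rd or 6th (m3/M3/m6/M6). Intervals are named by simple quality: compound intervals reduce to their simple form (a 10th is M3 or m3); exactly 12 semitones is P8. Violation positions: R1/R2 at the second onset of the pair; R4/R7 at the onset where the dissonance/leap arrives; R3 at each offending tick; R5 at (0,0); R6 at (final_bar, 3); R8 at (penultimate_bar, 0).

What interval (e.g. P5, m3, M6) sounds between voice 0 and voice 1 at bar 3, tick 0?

m6

voice 0=A3 voice 1=F4 -> m6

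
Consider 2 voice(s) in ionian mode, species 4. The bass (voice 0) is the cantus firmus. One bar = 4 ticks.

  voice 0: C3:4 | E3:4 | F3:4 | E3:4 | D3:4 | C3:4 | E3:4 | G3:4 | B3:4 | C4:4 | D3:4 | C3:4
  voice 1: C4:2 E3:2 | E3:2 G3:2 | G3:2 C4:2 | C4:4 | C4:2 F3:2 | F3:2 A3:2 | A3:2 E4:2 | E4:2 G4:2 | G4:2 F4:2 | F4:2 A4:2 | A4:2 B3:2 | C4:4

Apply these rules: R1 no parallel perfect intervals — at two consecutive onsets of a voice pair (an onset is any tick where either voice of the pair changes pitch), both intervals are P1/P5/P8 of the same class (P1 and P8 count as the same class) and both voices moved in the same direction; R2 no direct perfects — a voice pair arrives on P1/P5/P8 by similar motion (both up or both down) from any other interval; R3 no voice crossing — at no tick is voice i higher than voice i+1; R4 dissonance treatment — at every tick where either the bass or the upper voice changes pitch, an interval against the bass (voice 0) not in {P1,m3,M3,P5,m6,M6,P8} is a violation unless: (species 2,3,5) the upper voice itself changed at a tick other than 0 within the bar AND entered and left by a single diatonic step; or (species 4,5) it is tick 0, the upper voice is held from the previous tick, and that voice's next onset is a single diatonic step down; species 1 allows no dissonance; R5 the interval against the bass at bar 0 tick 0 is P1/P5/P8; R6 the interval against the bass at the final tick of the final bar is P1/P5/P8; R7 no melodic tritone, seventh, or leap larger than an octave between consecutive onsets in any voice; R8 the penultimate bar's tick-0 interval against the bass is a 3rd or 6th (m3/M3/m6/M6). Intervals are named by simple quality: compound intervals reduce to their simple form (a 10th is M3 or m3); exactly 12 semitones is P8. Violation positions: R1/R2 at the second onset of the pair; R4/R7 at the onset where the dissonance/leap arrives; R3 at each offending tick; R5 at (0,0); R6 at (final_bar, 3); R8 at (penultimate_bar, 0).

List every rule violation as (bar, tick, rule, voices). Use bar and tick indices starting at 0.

(2, 0, R4, (0, 1))
(4, 0, R4, (0, 1))
(5, 0, R4, (0, 1))
(6, 0, R4, (0, 1))
(8, 2, R4, (0, 1))
(9, 0, R4, (0, 1))
(10, 0, R7, (0,))
(10, 0, R8, (0, 1))
(10, 2, R7, (1,))

bar 0: v0=C3 v1=C4 downbeat P8
bar 1: v0=E3 v1=E3 downbeat P1
bar 2: v0=F3 v1=G3 downbeat M2
bar 3: v0=E3 v1=C4 downbeat m6
bar 4: v0=D3 v1=C4 downbeat m7
bar 5: v0=C3 v1=F3 downbeat P4
bar 6: v0=E3 v1=A3 downbeat P4
bar 7: v0=G3 v1=E4 downbeat M6
bar 8: v0=B3 v1=G4 downbeat m6
bar 9: v0=C4 v1=F4 downbeat P4
bar 10: v0=D3 v1=A4 downbeat P5
bar 11: v0=C3 v1=C4 downbeat P8
  -> R4 @ bar 2 tick 0 v(0, 1): F3/G3 M2 untreated
  -> R4 @ bar 4 tick 0 v(0, 1): D3/C4 m7 untreated
  -> R4 @ bar 5 tick 0 v(0, 1): C3/F3 P4 untreated
  -> R4 @ bar 6 tick 0 v(0, 1): E3/A3 P4 untreated
  -> R4 @ bar 8 tick 2 v(0, 1): B3/F4 TT untreated
  -> R4 @ bar 9 tick 0 v(0, 1): C4/F4 P4 untreated
  -> R7 @ bar 10 tick 0 v(0,): C4->D3 leap 10st
  -> R8 @ bar 10 tick 0 v(0, 1): penult P5 not 3rd/6th
  -> R7 @ bar 10 tick 2 v(1,): A4->B3 leap 10st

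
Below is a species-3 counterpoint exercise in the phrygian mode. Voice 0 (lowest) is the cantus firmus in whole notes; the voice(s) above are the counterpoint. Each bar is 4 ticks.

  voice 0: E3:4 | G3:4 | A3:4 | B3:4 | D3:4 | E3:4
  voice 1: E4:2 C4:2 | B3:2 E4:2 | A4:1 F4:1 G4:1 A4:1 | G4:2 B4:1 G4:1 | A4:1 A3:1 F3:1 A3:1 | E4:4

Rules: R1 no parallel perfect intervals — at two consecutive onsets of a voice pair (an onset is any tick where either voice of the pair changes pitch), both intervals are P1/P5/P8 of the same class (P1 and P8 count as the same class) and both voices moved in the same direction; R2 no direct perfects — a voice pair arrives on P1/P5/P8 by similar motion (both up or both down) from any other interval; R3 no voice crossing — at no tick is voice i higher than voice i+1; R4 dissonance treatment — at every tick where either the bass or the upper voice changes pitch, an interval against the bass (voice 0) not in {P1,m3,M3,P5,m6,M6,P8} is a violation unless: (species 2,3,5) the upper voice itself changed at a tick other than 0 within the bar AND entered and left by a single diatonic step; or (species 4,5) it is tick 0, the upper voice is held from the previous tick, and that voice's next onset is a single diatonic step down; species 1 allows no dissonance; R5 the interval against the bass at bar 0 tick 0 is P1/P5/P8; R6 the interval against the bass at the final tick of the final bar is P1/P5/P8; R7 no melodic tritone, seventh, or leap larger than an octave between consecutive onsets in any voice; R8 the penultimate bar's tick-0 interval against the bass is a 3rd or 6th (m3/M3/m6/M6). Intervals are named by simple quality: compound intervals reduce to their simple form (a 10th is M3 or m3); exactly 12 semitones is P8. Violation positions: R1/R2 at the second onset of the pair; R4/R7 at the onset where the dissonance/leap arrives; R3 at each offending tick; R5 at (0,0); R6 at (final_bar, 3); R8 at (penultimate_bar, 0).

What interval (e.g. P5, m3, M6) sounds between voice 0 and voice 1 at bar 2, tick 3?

voice 0=A3 voice 1=A4 -> P8

P8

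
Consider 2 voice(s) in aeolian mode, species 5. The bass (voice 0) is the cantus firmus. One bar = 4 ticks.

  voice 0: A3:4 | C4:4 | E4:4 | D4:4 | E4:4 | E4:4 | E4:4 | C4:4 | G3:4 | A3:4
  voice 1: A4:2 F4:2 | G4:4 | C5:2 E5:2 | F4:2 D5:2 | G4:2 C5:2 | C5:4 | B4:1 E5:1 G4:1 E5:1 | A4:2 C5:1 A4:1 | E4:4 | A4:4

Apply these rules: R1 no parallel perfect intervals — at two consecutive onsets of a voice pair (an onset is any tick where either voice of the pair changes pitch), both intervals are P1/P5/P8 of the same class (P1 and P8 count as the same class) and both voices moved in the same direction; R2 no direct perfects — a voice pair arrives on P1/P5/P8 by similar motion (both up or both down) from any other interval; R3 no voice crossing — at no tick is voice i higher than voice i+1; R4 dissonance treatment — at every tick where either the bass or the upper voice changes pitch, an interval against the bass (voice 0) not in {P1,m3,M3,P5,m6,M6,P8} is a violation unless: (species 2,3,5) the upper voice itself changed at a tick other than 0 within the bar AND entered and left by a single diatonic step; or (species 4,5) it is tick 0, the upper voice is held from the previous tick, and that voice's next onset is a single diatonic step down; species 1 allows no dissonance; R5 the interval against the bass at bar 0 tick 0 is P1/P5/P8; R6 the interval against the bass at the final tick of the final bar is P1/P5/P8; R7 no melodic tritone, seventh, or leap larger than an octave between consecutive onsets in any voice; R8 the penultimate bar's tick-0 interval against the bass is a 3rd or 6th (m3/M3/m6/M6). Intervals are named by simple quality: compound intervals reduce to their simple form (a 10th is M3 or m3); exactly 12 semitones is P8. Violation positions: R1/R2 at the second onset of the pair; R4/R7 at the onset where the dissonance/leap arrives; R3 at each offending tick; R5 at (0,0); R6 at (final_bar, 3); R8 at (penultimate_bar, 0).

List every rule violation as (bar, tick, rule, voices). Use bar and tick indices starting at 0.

bar 0: v0=A3 v1=A4 downbeat P8
bar 1: v0=C4 v1=G4 downbeat P5
bar 2: v0=E4 v1=C5 downbeat m6
bar 3: v0=D4 v1=F4 downbeat m3
bar 4: v0=E4 v1=G4 downbeat m3
bar 5: v0=E4 v1=C5 downbeat m6
bar 6: v0=E4 v1=B4 downbeat P5
bar 7: v0=C4 v1=A4 downbeat M6
bar 8: v0=G3 v1=E4 downbeat M6
bar 9: v0=A3 v1=A4 downbeat P8
  -> R2 @ bar 1 tick 0 v(0, 1): A3/F4 m6 -> C4/G4 P5 similar
  -> R7 @ bar 3 tick 0 v(1,): E5->F4 leap 11st
  -> R2 @ bar 9 tick 0 v(0, 1): G3/E4 M6 -> A3/A4 P8 similar

(1, 0, R2, (0, 1))
(3, 0, R7, (1,))
(9, 0, R2, (0, 1))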